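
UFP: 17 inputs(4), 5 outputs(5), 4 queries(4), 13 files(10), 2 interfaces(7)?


UFP = EI*4 + EO*5 + EQ*4 + ILF*10 + EIF*7
UFP = 17*4 + 5*5 + 4*4 + 13*10 + 2*7
UFP = 68 + 25 + 16 + 130 + 14
UFP = 253

253


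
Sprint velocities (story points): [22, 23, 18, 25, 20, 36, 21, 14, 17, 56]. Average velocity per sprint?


Formula: Avg velocity = Total points / Number of sprints
Points: [22, 23, 18, 25, 20, 36, 21, 14, 17, 56]
Sum = 22 + 23 + 18 + 25 + 20 + 36 + 21 + 14 + 17 + 56 = 252
Avg velocity = 252 / 10 = 25.2 points/sprint

25.2 points/sprint


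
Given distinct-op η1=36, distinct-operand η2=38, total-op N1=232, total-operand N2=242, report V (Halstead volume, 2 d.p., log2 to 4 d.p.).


Formula: V = N * log2(η), where N = N1 + N2 and η = η1 + η2
η = 36 + 38 = 74
N = 232 + 242 = 474
log2(74) ≈ 6.2095
V = 474 * 6.2095 = 2943.30

2943.30


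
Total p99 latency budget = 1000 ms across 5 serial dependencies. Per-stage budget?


Formula: per_stage = total_budget / stages
per_stage = 1000 / 5
per_stage = 200.0 ms

200.0 ms


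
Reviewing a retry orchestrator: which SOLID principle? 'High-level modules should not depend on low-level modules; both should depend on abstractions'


This describes the Dependency Inversion Principle (DIP)

Dependency Inversion Principle (DIP)


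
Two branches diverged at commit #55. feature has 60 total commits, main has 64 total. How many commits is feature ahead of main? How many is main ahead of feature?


Common ancestor: commit #55
feature commits after divergence: 60 - 55 = 5
main commits after divergence: 64 - 55 = 9
feature is 5 commits ahead of main
main is 9 commits ahead of feature

feature ahead: 5, main ahead: 9


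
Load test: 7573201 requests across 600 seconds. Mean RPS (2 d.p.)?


Formula: throughput = requests / seconds
throughput = 7573201 / 600
throughput = 12622.0 requests/second

12622.0 requests/second


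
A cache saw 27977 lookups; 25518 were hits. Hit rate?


Formula: hit rate = hits / (hits + misses) * 100
hit rate = 25518 / (25518 + 2459) * 100
hit rate = 25518 / 27977 * 100
hit rate = 91.21%

91.21%


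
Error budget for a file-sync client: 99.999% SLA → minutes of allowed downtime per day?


Formula: allowed downtime = period * (100 - SLA) / 100
Period (day) = 1440 minutes
Unavailability fraction = (100 - 99.999) / 100
Allowed downtime = 1440 * (100 - 99.999) / 100
Allowed downtime = 0.0144 minutes

0.0144 minutes


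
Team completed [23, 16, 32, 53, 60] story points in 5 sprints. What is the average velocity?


Formula: Avg velocity = Total points / Number of sprints
Points: [23, 16, 32, 53, 60]
Sum = 23 + 16 + 32 + 53 + 60 = 184
Avg velocity = 184 / 5 = 36.8 points/sprint

36.8 points/sprint


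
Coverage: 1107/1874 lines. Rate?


Coverage = covered / total * 100
Coverage = 1107 / 1874 * 100
Coverage = 59.07%

59.07%


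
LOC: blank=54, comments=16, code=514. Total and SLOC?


Total LOC = blank + comment + code
Total LOC = 54 + 16 + 514 = 584
SLOC (source only) = code = 514

Total LOC: 584, SLOC: 514


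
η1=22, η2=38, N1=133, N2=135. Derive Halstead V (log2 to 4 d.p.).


Formula: V = N * log2(η), where N = N1 + N2 and η = η1 + η2
η = 22 + 38 = 60
N = 133 + 135 = 268
log2(60) ≈ 5.9069
V = 268 * 5.9069 = 1583.05

1583.05


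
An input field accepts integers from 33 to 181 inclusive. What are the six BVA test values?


Range: [33, 181]
Boundaries: just below min, min, min+1, max-1, max, just above max
Values: [32, 33, 34, 180, 181, 182]

[32, 33, 34, 180, 181, 182]


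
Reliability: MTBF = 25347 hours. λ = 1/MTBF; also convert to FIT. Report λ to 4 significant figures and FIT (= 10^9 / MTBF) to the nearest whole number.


Formula: λ = 1 / MTBF; FIT = λ × 1e9 = 1e9 / MTBF
λ = 1 / 25347 ≈ 3.945e-05 failures/hour
FIT = 1e9 / 25347 ≈ 39452 failures per 1e9 hours (nearest whole number)

λ = 3.945e-05 /h, FIT = 39452


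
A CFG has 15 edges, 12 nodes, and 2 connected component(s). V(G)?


Formula: V(G) = E - N + 2P
V(G) = 15 - 12 + 2*2
V(G) = 3 + 4
V(G) = 7

7


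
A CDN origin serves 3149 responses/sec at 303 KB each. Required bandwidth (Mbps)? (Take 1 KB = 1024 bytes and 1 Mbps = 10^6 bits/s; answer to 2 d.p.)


Formula: Mbps = payload_bytes * RPS * 8 / 1e6
Payload per request = 303 KB = 303 * 1024 = 310272 bytes
Total bytes/sec = 310272 * 3149 = 977046528
Total bits/sec = 977046528 * 8 = 7816372224
Mbps = 7816372224 / 1e6 = 7816.37

7816.37 Mbps


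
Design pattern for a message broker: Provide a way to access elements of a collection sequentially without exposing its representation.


This matches the Iterator pattern

Iterator


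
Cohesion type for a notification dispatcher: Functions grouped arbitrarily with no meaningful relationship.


Reasoning: Worst: random grouping
Type: Coincidental cohesion

Coincidental cohesion


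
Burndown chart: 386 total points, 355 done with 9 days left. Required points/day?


Formula: Required rate = Remaining points / Days left
Remaining = 386 - 355 = 31 points
Required rate = 31 / 9 = 3.44 points/day

3.44 points/day


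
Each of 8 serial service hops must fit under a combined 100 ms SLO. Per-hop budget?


Formula: per_stage = total_budget / stages
per_stage = 100 / 8
per_stage = 12.5 ms

12.5 ms


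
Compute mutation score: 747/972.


Mutation score = killed / total * 100
Mutation score = 747 / 972 * 100
Mutation score = 76.85%

76.85%


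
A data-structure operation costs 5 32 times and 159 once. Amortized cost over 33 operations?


Formula: Amortized cost = Total cost / Operations
Total cost = (32 * 5) + (1 * 159)
Total cost = 160 + 159 = 319
Amortized = 319 / 33 = 9.6667

9.6667


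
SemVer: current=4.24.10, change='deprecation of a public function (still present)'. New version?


Current: 4.24.10
Change category: 'deprecation of a public function (still present)' → minor bump
SemVer rule: minor bump → increment MINOR, reset PATCH to 0 (MAJOR unchanged)
New: 4.25.0

4.25.0


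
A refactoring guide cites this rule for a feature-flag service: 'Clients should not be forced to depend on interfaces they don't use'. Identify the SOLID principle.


This describes the Interface Segregation Principle (ISP)

Interface Segregation Principle (ISP)


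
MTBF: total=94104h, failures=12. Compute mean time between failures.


Formula: MTBF = Total operating time / Number of failures
MTBF = 94104 / 12
MTBF = 7842.0 hours

7842.0 hours


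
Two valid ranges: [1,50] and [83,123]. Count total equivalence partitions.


Valid ranges: [1,50] and [83,123]
Class 1: x < 1 — invalid
Class 2: 1 ≤ x ≤ 50 — valid
Class 3: 50 < x < 83 — invalid (gap between ranges)
Class 4: 83 ≤ x ≤ 123 — valid
Class 5: x > 123 — invalid
Total equivalence classes: 5

5 equivalence classes


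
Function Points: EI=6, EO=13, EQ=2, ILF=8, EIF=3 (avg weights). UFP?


UFP = EI*4 + EO*5 + EQ*4 + ILF*10 + EIF*7
UFP = 6*4 + 13*5 + 2*4 + 8*10 + 3*7
UFP = 24 + 65 + 8 + 80 + 21
UFP = 198

198


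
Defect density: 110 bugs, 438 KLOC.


Defect density = defects / KLOC
Defect density = 110 / 438
Defect density = 0.251 defects/KLOC

0.251 defects/KLOC


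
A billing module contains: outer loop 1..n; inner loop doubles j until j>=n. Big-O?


Reasoning: linear outer times logarithmic inner
Complexity: O(n log n)

O(n log n)


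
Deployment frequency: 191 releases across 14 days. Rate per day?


Formula: deployments per day = releases / days
= 191 / 14
= 13.643 deploys/day
(equivalently, 95.5 deploys/week)

13.643 deploys/day


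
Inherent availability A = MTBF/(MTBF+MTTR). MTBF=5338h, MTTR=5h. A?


Availability = MTBF / (MTBF + MTTR)
Availability = 5338 / (5338 + 5)
Availability = 5338 / 5343
Availability = 99.9064%

99.9064%


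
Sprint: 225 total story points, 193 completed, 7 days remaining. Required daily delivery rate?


Formula: Required rate = Remaining points / Days left
Remaining = 225 - 193 = 32 points
Required rate = 32 / 7 = 4.57 points/day

4.57 points/day


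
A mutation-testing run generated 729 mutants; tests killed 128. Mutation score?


Mutation score = killed / total * 100
Mutation score = 128 / 729 * 100
Mutation score = 17.56%

17.56%


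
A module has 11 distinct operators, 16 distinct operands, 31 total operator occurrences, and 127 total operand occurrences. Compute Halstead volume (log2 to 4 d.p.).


Formula: V = N * log2(η), where N = N1 + N2 and η = η1 + η2
η = 11 + 16 = 27
N = 31 + 127 = 158
log2(27) ≈ 4.7549
V = 158 * 4.7549 = 751.27

751.27


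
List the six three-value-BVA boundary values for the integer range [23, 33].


Range: [23, 33]
Boundaries: just below min, min, min+1, max-1, max, just above max
Values: [22, 23, 24, 32, 33, 34]

[22, 23, 24, 32, 33, 34]


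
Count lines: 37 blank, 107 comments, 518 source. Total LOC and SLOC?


Total LOC = blank + comment + code
Total LOC = 37 + 107 + 518 = 662
SLOC (source only) = code = 518

Total LOC: 662, SLOC: 518


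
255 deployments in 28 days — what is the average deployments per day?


Formula: deployments per day = releases / days
= 255 / 28
= 9.107 deploys/day
(equivalently, 63.75 deploys/week)

9.107 deploys/day


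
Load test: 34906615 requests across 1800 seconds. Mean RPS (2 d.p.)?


Formula: throughput = requests / seconds
throughput = 34906615 / 1800
throughput = 19392.56 requests/second

19392.56 requests/second


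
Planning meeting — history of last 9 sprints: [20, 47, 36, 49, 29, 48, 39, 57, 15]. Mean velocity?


Formula: Avg velocity = Total points / Number of sprints
Points: [20, 47, 36, 49, 29, 48, 39, 57, 15]
Sum = 20 + 47 + 36 + 49 + 29 + 48 + 39 + 57 + 15 = 340
Avg velocity = 340 / 9 = 37.78 points/sprint

37.78 points/sprint


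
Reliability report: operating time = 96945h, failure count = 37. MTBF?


Formula: MTBF = Total operating time / Number of failures
MTBF = 96945 / 37
MTBF = 2620.14 hours

2620.14 hours


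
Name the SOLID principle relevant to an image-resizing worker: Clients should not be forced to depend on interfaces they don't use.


This describes the Interface Segregation Principle (ISP)

Interface Segregation Principle (ISP)


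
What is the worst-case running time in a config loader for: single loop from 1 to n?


Reasoning: one pass through n items
Complexity: O(n)

O(n)


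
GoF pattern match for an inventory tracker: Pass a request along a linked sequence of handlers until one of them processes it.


This matches the Chain of Responsibility pattern

Chain of Responsibility


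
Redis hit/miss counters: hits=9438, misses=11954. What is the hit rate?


Formula: hit rate = hits / (hits + misses) * 100
hit rate = 9438 / (9438 + 11954) * 100
hit rate = 9438 / 21392 * 100
hit rate = 44.12%

44.12%


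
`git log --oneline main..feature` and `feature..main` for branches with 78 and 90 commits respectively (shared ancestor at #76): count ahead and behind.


Common ancestor: commit #76
feature commits after divergence: 78 - 76 = 2
main commits after divergence: 90 - 76 = 14
feature is 2 commits ahead of main
main is 14 commits ahead of feature

feature ahead: 2, main ahead: 14


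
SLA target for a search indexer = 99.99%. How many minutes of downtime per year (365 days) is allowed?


Formula: allowed downtime = period * (100 - SLA) / 100
Period (year (365 days)) = 525600 minutes
Unavailability fraction = (100 - 99.99) / 100
Allowed downtime = 525600 * (100 - 99.99) / 100
Allowed downtime = 52.56 minutes

52.56 minutes


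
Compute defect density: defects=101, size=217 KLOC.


Defect density = defects / KLOC
Defect density = 101 / 217
Defect density = 0.465 defects/KLOC

0.465 defects/KLOC


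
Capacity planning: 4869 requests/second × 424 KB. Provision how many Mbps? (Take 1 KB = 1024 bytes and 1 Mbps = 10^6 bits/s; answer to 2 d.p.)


Formula: Mbps = payload_bytes * RPS * 8 / 1e6
Payload per request = 424 KB = 424 * 1024 = 434176 bytes
Total bytes/sec = 434176 * 4869 = 2114002944
Total bits/sec = 2114002944 * 8 = 16912023552
Mbps = 16912023552 / 1e6 = 16912.02

16912.02 Mbps


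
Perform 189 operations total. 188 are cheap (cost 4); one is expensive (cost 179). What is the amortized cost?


Formula: Amortized cost = Total cost / Operations
Total cost = (188 * 4) + (1 * 179)
Total cost = 752 + 179 = 931
Amortized = 931 / 189 = 4.9259

4.9259


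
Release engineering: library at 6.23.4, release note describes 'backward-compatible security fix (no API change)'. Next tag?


Current: 6.23.4
Change category: 'backward-compatible security fix (no API change)' → patch bump
SemVer rule: patch bump → increment PATCH (MAJOR and MINOR unchanged)
New: 6.23.5

6.23.5


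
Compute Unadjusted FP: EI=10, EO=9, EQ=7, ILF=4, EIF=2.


UFP = EI*4 + EO*5 + EQ*4 + ILF*10 + EIF*7
UFP = 10*4 + 9*5 + 7*4 + 4*10 + 2*7
UFP = 40 + 45 + 28 + 40 + 14
UFP = 167

167


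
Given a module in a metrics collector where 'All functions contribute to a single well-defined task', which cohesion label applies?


Reasoning: Best: single purpose
Type: Functional cohesion

Functional cohesion


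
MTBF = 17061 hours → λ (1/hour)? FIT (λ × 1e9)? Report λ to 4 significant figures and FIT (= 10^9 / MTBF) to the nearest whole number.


Formula: λ = 1 / MTBF; FIT = λ × 1e9 = 1e9 / MTBF
λ = 1 / 17061 ≈ 5.861e-05 failures/hour
FIT = 1e9 / 17061 ≈ 58613 failures per 1e9 hours (nearest whole number)

λ = 5.861e-05 /h, FIT = 58613


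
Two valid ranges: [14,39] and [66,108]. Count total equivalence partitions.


Valid ranges: [14,39] and [66,108]
Class 1: x < 14 — invalid
Class 2: 14 ≤ x ≤ 39 — valid
Class 3: 39 < x < 66 — invalid (gap between ranges)
Class 4: 66 ≤ x ≤ 108 — valid
Class 5: x > 108 — invalid
Total equivalence classes: 5

5 equivalence classes


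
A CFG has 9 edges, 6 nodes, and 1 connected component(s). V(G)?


Formula: V(G) = E - N + 2P
V(G) = 9 - 6 + 2*1
V(G) = 3 + 2
V(G) = 5

5


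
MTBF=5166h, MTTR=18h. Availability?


Availability = MTBF / (MTBF + MTTR)
Availability = 5166 / (5166 + 18)
Availability = 5166 / 5184
Availability = 99.6528%

99.6528%


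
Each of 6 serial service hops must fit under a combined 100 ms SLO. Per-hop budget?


Formula: per_stage = total_budget / stages
per_stage = 100 / 6
per_stage = 16.67 ms

16.67 ms


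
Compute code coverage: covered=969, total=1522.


Coverage = covered / total * 100
Coverage = 969 / 1522 * 100
Coverage = 63.67%

63.67%


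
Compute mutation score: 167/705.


Mutation score = killed / total * 100
Mutation score = 167 / 705 * 100
Mutation score = 23.69%

23.69%


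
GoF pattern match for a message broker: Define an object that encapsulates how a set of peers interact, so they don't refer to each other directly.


This matches the Mediator pattern

Mediator


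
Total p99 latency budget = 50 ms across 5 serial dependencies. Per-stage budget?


Formula: per_stage = total_budget / stages
per_stage = 50 / 5
per_stage = 10.0 ms

10.0 ms


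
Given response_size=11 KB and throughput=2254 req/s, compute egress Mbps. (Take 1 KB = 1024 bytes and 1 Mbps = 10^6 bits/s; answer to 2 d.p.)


Formula: Mbps = payload_bytes * RPS * 8 / 1e6
Payload per request = 11 KB = 11 * 1024 = 11264 bytes
Total bytes/sec = 11264 * 2254 = 25389056
Total bits/sec = 25389056 * 8 = 203112448
Mbps = 203112448 / 1e6 = 203.11

203.11 Mbps


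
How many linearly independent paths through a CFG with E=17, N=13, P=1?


Formula: V(G) = E - N + 2P
V(G) = 17 - 13 + 2*1
V(G) = 4 + 2
V(G) = 6

6


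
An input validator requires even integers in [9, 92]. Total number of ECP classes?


Constraint: even integers in [9, 92]
Class 1: x < 9 — out-of-range invalid
Class 2: x in [9,92] but odd — wrong type invalid
Class 3: x in [9,92] and even — valid
Class 4: x > 92 — out-of-range invalid
Total equivalence classes: 4

4 equivalence classes


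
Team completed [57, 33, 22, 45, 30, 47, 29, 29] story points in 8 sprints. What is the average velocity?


Formula: Avg velocity = Total points / Number of sprints
Points: [57, 33, 22, 45, 30, 47, 29, 29]
Sum = 57 + 33 + 22 + 45 + 30 + 47 + 29 + 29 = 292
Avg velocity = 292 / 8 = 36.5 points/sprint

36.5 points/sprint


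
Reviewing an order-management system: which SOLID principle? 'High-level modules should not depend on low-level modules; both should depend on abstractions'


This describes the Dependency Inversion Principle (DIP)

Dependency Inversion Principle (DIP)


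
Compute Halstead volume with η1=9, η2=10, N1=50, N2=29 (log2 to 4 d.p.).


Formula: V = N * log2(η), where N = N1 + N2 and η = η1 + η2
η = 9 + 10 = 19
N = 50 + 29 = 79
log2(19) ≈ 4.2479
V = 79 * 4.2479 = 335.58

335.58


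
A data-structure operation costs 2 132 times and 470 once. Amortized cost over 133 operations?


Formula: Amortized cost = Total cost / Operations
Total cost = (132 * 2) + (1 * 470)
Total cost = 264 + 470 = 734
Amortized = 734 / 133 = 5.5188

5.5188


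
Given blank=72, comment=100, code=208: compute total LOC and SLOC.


Total LOC = blank + comment + code
Total LOC = 72 + 100 + 208 = 380
SLOC (source only) = code = 208

Total LOC: 380, SLOC: 208


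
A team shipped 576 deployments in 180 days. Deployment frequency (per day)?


Formula: deployments per day = releases / days
= 576 / 180
= 3.2 deploys/day
(equivalently, 22.4 deploys/week)

3.2 deploys/day


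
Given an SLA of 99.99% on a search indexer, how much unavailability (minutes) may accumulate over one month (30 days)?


Formula: allowed downtime = period * (100 - SLA) / 100
Period (month (30 days)) = 43200 minutes
Unavailability fraction = (100 - 99.99) / 100
Allowed downtime = 43200 * (100 - 99.99) / 100
Allowed downtime = 4.32 minutes

4.32 minutes


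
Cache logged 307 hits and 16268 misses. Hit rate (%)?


Formula: hit rate = hits / (hits + misses) * 100
hit rate = 307 / (307 + 16268) * 100
hit rate = 307 / 16575 * 100
hit rate = 1.85%

1.85%


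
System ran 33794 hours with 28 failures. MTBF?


Formula: MTBF = Total operating time / Number of failures
MTBF = 33794 / 28
MTBF = 1206.93 hours

1206.93 hours


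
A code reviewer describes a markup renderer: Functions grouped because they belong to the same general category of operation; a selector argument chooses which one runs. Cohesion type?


Reasoning: Grouped by category of activity, not by data or sequence
Type: Logical cohesion

Logical cohesion


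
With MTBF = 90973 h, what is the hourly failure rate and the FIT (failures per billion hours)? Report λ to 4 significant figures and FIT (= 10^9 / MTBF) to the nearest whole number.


Formula: λ = 1 / MTBF; FIT = λ × 1e9 = 1e9 / MTBF
λ = 1 / 90973 ≈ 1.099e-05 failures/hour
FIT = 1e9 / 90973 ≈ 10992 failures per 1e9 hours (nearest whole number)

λ = 1.099e-05 /h, FIT = 10992


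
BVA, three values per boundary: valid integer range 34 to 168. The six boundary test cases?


Range: [34, 168]
Boundaries: just below min, min, min+1, max-1, max, just above max
Values: [33, 34, 35, 167, 168, 169]

[33, 34, 35, 167, 168, 169]


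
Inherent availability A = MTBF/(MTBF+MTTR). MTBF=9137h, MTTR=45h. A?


Availability = MTBF / (MTBF + MTTR)
Availability = 9137 / (9137 + 45)
Availability = 9137 / 9182
Availability = 99.5099%

99.5099%


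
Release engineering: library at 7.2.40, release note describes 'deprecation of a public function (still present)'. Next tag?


Current: 7.2.40
Change category: 'deprecation of a public function (still present)' → minor bump
SemVer rule: minor bump → increment MINOR, reset PATCH to 0 (MAJOR unchanged)
New: 7.3.0

7.3.0


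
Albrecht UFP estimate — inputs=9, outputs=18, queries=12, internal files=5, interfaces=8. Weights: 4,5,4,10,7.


UFP = EI*4 + EO*5 + EQ*4 + ILF*10 + EIF*7
UFP = 9*4 + 18*5 + 12*4 + 5*10 + 8*7
UFP = 36 + 90 + 48 + 50 + 56
UFP = 280

280


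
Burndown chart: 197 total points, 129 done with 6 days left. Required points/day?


Formula: Required rate = Remaining points / Days left
Remaining = 197 - 129 = 68 points
Required rate = 68 / 6 = 11.33 points/day

11.33 points/day


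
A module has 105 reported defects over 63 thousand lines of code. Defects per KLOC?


Defect density = defects / KLOC
Defect density = 105 / 63
Defect density = 1.667 defects/KLOC

1.667 defects/KLOC


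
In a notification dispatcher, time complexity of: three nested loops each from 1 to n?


Reasoning: three levels of nesting over n
Complexity: O(n^3)

O(n^3)


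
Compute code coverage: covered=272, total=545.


Coverage = covered / total * 100
Coverage = 272 / 545 * 100
Coverage = 49.91%

49.91%


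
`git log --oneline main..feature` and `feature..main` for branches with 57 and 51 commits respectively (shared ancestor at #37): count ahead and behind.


Common ancestor: commit #37
feature commits after divergence: 57 - 37 = 20
main commits after divergence: 51 - 37 = 14
feature is 20 commits ahead of main
main is 14 commits ahead of feature

feature ahead: 20, main ahead: 14


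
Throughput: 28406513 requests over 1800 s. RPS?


Formula: throughput = requests / seconds
throughput = 28406513 / 1800
throughput = 15781.4 requests/second

15781.4 requests/second


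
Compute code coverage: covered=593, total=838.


Coverage = covered / total * 100
Coverage = 593 / 838 * 100
Coverage = 70.76%

70.76%


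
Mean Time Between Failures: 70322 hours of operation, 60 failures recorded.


Formula: MTBF = Total operating time / Number of failures
MTBF = 70322 / 60
MTBF = 1172.03 hours

1172.03 hours


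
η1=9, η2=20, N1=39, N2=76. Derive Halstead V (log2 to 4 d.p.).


Formula: V = N * log2(η), where N = N1 + N2 and η = η1 + η2
η = 9 + 20 = 29
N = 39 + 76 = 115
log2(29) ≈ 4.8580
V = 115 * 4.8580 = 558.67

558.67


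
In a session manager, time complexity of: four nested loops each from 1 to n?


Reasoning: four levels of nesting
Complexity: O(n^4)

O(n^4)


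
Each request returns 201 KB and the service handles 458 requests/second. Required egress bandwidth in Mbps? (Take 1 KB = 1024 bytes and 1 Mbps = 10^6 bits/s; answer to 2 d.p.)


Formula: Mbps = payload_bytes * RPS * 8 / 1e6
Payload per request = 201 KB = 201 * 1024 = 205824 bytes
Total bytes/sec = 205824 * 458 = 94267392
Total bits/sec = 94267392 * 8 = 754139136
Mbps = 754139136 / 1e6 = 754.14

754.14 Mbps


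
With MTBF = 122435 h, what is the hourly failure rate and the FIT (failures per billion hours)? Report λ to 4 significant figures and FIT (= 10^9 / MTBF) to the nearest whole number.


Formula: λ = 1 / MTBF; FIT = λ × 1e9 = 1e9 / MTBF
λ = 1 / 122435 ≈ 8.168e-06 failures/hour
FIT = 1e9 / 122435 ≈ 8168 failures per 1e9 hours (nearest whole number)

λ = 8.168e-06 /h, FIT = 8168


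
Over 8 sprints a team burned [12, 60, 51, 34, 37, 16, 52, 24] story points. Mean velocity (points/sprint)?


Formula: Avg velocity = Total points / Number of sprints
Points: [12, 60, 51, 34, 37, 16, 52, 24]
Sum = 12 + 60 + 51 + 34 + 37 + 16 + 52 + 24 = 286
Avg velocity = 286 / 8 = 35.75 points/sprint

35.75 points/sprint


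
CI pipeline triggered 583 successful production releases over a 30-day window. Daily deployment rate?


Formula: deployments per day = releases / days
= 583 / 30
= 19.433 deploys/day
(equivalently, 136.03 deploys/week)

19.433 deploys/day


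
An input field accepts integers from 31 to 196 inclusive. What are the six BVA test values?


Range: [31, 196]
Boundaries: just below min, min, min+1, max-1, max, just above max
Values: [30, 31, 32, 195, 196, 197]

[30, 31, 32, 195, 196, 197]


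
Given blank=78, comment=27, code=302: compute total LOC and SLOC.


Total LOC = blank + comment + code
Total LOC = 78 + 27 + 302 = 407
SLOC (source only) = code = 302

Total LOC: 407, SLOC: 302


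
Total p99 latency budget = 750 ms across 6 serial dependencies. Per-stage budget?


Formula: per_stage = total_budget / stages
per_stage = 750 / 6
per_stage = 125.0 ms

125.0 ms


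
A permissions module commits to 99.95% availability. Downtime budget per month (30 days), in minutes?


Formula: allowed downtime = period * (100 - SLA) / 100
Period (month (30 days)) = 43200 minutes
Unavailability fraction = (100 - 99.95) / 100
Allowed downtime = 43200 * (100 - 99.95) / 100
Allowed downtime = 21.6 minutes

21.6 minutes


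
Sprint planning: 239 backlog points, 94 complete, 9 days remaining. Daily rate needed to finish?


Formula: Required rate = Remaining points / Days left
Remaining = 239 - 94 = 145 points
Required rate = 145 / 9 = 16.11 points/day

16.11 points/day


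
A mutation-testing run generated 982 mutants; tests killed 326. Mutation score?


Mutation score = killed / total * 100
Mutation score = 326 / 982 * 100
Mutation score = 33.2%

33.2%


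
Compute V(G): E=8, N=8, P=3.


Formula: V(G) = E - N + 2P
V(G) = 8 - 8 + 2*3
V(G) = 0 + 6
V(G) = 6

6


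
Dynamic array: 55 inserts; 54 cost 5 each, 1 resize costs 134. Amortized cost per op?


Formula: Amortized cost = Total cost / Operations
Total cost = (54 * 5) + (1 * 134)
Total cost = 270 + 134 = 404
Amortized = 404 / 55 = 7.3455

7.3455


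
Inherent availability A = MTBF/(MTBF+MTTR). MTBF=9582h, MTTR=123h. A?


Availability = MTBF / (MTBF + MTTR)
Availability = 9582 / (9582 + 123)
Availability = 9582 / 9705
Availability = 98.7326%

98.7326%


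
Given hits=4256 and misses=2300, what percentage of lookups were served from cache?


Formula: hit rate = hits / (hits + misses) * 100
hit rate = 4256 / (4256 + 2300) * 100
hit rate = 4256 / 6556 * 100
hit rate = 64.92%

64.92%


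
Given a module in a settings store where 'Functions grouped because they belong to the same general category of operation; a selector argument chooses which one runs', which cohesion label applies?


Reasoning: Grouped by category of activity, not by data or sequence
Type: Logical cohesion

Logical cohesion


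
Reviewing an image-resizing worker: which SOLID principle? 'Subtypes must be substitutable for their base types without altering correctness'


This describes the Liskov Substitution Principle (LSP)

Liskov Substitution Principle (LSP)


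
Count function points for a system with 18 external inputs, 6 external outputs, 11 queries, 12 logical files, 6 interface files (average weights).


UFP = EI*4 + EO*5 + EQ*4 + ILF*10 + EIF*7
UFP = 18*4 + 6*5 + 11*4 + 12*10 + 6*7
UFP = 72 + 30 + 44 + 120 + 42
UFP = 308

308


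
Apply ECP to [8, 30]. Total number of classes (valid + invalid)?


Valid range: [8, 30]
Class 1: x < 8 — invalid
Class 2: 8 ≤ x ≤ 30 — valid
Class 3: x > 30 — invalid
Total equivalence classes: 3

3 equivalence classes


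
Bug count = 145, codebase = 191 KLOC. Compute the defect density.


Defect density = defects / KLOC
Defect density = 145 / 191
Defect density = 0.759 defects/KLOC

0.759 defects/KLOC


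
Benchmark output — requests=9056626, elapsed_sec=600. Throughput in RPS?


Formula: throughput = requests / seconds
throughput = 9056626 / 600
throughput = 15094.38 requests/second

15094.38 requests/second


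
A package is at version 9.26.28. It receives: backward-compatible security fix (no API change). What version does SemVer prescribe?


Current: 9.26.28
Change category: 'backward-compatible security fix (no API change)' → patch bump
SemVer rule: patch bump → increment PATCH (MAJOR and MINOR unchanged)
New: 9.26.29

9.26.29


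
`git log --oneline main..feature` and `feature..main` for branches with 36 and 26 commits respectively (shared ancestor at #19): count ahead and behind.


Common ancestor: commit #19
feature commits after divergence: 36 - 19 = 17
main commits after divergence: 26 - 19 = 7
feature is 17 commits ahead of main
main is 7 commits ahead of feature

feature ahead: 17, main ahead: 7


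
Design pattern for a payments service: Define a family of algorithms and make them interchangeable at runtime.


This matches the Strategy pattern

Strategy


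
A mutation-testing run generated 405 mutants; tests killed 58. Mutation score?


Mutation score = killed / total * 100
Mutation score = 58 / 405 * 100
Mutation score = 14.32%

14.32%


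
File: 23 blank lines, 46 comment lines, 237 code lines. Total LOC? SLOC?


Total LOC = blank + comment + code
Total LOC = 23 + 46 + 237 = 306
SLOC (source only) = code = 237

Total LOC: 306, SLOC: 237


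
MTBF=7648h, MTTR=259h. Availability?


Availability = MTBF / (MTBF + MTTR)
Availability = 7648 / (7648 + 259)
Availability = 7648 / 7907
Availability = 96.7244%

96.7244%


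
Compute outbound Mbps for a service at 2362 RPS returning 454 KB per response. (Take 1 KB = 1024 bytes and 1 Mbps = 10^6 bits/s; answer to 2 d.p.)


Formula: Mbps = payload_bytes * RPS * 8 / 1e6
Payload per request = 454 KB = 454 * 1024 = 464896 bytes
Total bytes/sec = 464896 * 2362 = 1098084352
Total bits/sec = 1098084352 * 8 = 8784674816
Mbps = 8784674816 / 1e6 = 8784.67

8784.67 Mbps


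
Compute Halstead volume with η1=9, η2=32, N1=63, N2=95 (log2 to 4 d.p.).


Formula: V = N * log2(η), where N = N1 + N2 and η = η1 + η2
η = 9 + 32 = 41
N = 63 + 95 = 158
log2(41) ≈ 5.3576
V = 158 * 5.3576 = 846.50

846.50


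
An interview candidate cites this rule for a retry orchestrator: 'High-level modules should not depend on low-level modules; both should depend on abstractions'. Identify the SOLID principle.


This describes the Dependency Inversion Principle (DIP)

Dependency Inversion Principle (DIP)


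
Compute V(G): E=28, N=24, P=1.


Formula: V(G) = E - N + 2P
V(G) = 28 - 24 + 2*1
V(G) = 4 + 2
V(G) = 6

6


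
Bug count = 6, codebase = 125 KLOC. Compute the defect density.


Defect density = defects / KLOC
Defect density = 6 / 125
Defect density = 0.048 defects/KLOC

0.048 defects/KLOC


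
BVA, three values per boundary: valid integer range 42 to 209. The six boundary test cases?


Range: [42, 209]
Boundaries: just below min, min, min+1, max-1, max, just above max
Values: [41, 42, 43, 208, 209, 210]

[41, 42, 43, 208, 209, 210]


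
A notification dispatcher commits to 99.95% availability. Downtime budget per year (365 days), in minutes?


Formula: allowed downtime = period * (100 - SLA) / 100
Period (year (365 days)) = 525600 minutes
Unavailability fraction = (100 - 99.95) / 100
Allowed downtime = 525600 * (100 - 99.95) / 100
Allowed downtime = 262.8 minutes

262.8 minutes


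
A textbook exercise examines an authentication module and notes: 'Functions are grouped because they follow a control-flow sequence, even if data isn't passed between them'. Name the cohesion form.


Reasoning: Grouped by order of execution within a routine, not by data flow
Type: Procedural cohesion

Procedural cohesion


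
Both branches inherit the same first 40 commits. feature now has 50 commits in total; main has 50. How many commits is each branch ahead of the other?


Common ancestor: commit #40
feature commits after divergence: 50 - 40 = 10
main commits after divergence: 50 - 40 = 10
feature is 10 commits ahead of main
main is 10 commits ahead of feature

feature ahead: 10, main ahead: 10


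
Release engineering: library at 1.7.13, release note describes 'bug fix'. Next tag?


Current: 1.7.13
Change category: 'bug fix' → patch bump
SemVer rule: patch bump → increment PATCH (MAJOR and MINOR unchanged)
New: 1.7.14

1.7.14


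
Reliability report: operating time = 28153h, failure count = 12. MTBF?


Formula: MTBF = Total operating time / Number of failures
MTBF = 28153 / 12
MTBF = 2346.08 hours

2346.08 hours


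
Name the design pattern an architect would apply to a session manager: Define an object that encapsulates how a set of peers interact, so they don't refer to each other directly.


This matches the Mediator pattern

Mediator


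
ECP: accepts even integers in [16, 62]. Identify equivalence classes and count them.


Constraint: even integers in [16, 62]
Class 1: x < 16 — out-of-range invalid
Class 2: x in [16,62] but odd — wrong type invalid
Class 3: x in [16,62] and even — valid
Class 4: x > 62 — out-of-range invalid
Total equivalence classes: 4

4 equivalence classes


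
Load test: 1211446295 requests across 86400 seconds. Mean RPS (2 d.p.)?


Formula: throughput = requests / seconds
throughput = 1211446295 / 86400
throughput = 14021.37 requests/second

14021.37 requests/second


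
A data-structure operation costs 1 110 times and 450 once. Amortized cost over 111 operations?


Formula: Amortized cost = Total cost / Operations
Total cost = (110 * 1) + (1 * 450)
Total cost = 110 + 450 = 560
Amortized = 560 / 111 = 5.045

5.045


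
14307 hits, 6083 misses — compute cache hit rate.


Formula: hit rate = hits / (hits + misses) * 100
hit rate = 14307 / (14307 + 6083) * 100
hit rate = 14307 / 20390 * 100
hit rate = 70.17%

70.17%


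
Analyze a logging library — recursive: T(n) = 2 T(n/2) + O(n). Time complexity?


Reasoning: master theorem case 2 (merge-sort recurrence)
Complexity: O(n log n)

O(n log n)


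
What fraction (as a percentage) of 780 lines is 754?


Coverage = covered / total * 100
Coverage = 754 / 780 * 100
Coverage = 96.67%

96.67%


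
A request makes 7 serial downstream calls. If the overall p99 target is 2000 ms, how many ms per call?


Formula: per_stage = total_budget / stages
per_stage = 2000 / 7
per_stage = 285.71 ms

285.71 ms


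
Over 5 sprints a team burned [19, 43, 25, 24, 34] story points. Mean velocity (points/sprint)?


Formula: Avg velocity = Total points / Number of sprints
Points: [19, 43, 25, 24, 34]
Sum = 19 + 43 + 25 + 24 + 34 = 145
Avg velocity = 145 / 5 = 29.0 points/sprint

29.0 points/sprint


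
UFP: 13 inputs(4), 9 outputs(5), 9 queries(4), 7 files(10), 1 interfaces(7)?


UFP = EI*4 + EO*5 + EQ*4 + ILF*10 + EIF*7
UFP = 13*4 + 9*5 + 9*4 + 7*10 + 1*7
UFP = 52 + 45 + 36 + 70 + 7
UFP = 210

210


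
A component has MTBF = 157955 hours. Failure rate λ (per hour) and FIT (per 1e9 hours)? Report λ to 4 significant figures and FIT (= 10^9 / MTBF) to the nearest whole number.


Formula: λ = 1 / MTBF; FIT = λ × 1e9 = 1e9 / MTBF
λ = 1 / 157955 ≈ 6.331e-06 failures/hour
FIT = 1e9 / 157955 ≈ 6331 failures per 1e9 hours (nearest whole number)

λ = 6.331e-06 /h, FIT = 6331


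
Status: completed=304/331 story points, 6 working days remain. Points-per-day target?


Formula: Required rate = Remaining points / Days left
Remaining = 331 - 304 = 27 points
Required rate = 27 / 6 = 4.5 points/day

4.5 points/day


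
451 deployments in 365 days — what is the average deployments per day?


Formula: deployments per day = releases / days
= 451 / 365
= 1.236 deploys/day
(equivalently, 8.65 deploys/week)

1.236 deploys/day


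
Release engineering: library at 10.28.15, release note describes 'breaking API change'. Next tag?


Current: 10.28.15
Change category: 'breaking API change' → major bump
SemVer rule: major bump → increment MAJOR, reset MINOR and PATCH to 0
New: 11.0.0

11.0.0


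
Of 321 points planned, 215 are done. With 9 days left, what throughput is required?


Formula: Required rate = Remaining points / Days left
Remaining = 321 - 215 = 106 points
Required rate = 106 / 9 = 11.78 points/day

11.78 points/day


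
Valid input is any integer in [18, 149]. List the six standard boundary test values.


Range: [18, 149]
Boundaries: just below min, min, min+1, max-1, max, just above max
Values: [17, 18, 19, 148, 149, 150]

[17, 18, 19, 148, 149, 150]


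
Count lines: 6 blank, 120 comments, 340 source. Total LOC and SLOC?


Total LOC = blank + comment + code
Total LOC = 6 + 120 + 340 = 466
SLOC (source only) = code = 340

Total LOC: 466, SLOC: 340


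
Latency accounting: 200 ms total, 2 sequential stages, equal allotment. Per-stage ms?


Formula: per_stage = total_budget / stages
per_stage = 200 / 2
per_stage = 100.0 ms

100.0 ms


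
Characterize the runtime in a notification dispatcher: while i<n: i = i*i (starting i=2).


Reasoning: squaring drives double-exponential growth; iterations ~ log log n
Complexity: O(log log n)

O(log log n)


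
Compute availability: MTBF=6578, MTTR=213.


Availability = MTBF / (MTBF + MTTR)
Availability = 6578 / (6578 + 213)
Availability = 6578 / 6791
Availability = 96.8635%

96.8635%


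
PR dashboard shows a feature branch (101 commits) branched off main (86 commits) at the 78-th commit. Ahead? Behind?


Common ancestor: commit #78
feature commits after divergence: 101 - 78 = 23
main commits after divergence: 86 - 78 = 8
feature is 23 commits ahead of main
main is 8 commits ahead of feature

feature ahead: 23, main ahead: 8


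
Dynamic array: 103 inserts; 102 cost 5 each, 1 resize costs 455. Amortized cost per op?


Formula: Amortized cost = Total cost / Operations
Total cost = (102 * 5) + (1 * 455)
Total cost = 510 + 455 = 965
Amortized = 965 / 103 = 9.3689

9.3689


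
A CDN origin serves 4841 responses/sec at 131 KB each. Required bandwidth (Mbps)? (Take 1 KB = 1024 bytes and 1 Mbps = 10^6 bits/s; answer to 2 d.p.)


Formula: Mbps = payload_bytes * RPS * 8 / 1e6
Payload per request = 131 KB = 131 * 1024 = 134144 bytes
Total bytes/sec = 134144 * 4841 = 649391104
Total bits/sec = 649391104 * 8 = 5195128832
Mbps = 5195128832 / 1e6 = 5195.13

5195.13 Mbps


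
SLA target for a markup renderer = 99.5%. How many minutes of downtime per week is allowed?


Formula: allowed downtime = period * (100 - SLA) / 100
Period (week) = 10080 minutes
Unavailability fraction = (100 - 99.5) / 100
Allowed downtime = 10080 * (100 - 99.5) / 100
Allowed downtime = 50.4 minutes

50.4 minutes


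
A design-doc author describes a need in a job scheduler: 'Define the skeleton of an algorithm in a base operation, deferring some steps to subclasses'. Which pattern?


This matches the Template Method pattern

Template Method


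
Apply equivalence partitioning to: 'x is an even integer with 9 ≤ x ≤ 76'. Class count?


Constraint: even integers in [9, 76]
Class 1: x < 9 — out-of-range invalid
Class 2: x in [9,76] but odd — wrong type invalid
Class 3: x in [9,76] and even — valid
Class 4: x > 76 — out-of-range invalid
Total equivalence classes: 4

4 equivalence classes


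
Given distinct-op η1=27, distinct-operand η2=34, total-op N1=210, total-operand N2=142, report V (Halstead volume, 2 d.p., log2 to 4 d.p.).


Formula: V = N * log2(η), where N = N1 + N2 and η = η1 + η2
η = 27 + 34 = 61
N = 210 + 142 = 352
log2(61) ≈ 5.9307
V = 352 * 5.9307 = 2087.61

2087.61


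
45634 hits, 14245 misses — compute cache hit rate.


Formula: hit rate = hits / (hits + misses) * 100
hit rate = 45634 / (45634 + 14245) * 100
hit rate = 45634 / 59879 * 100
hit rate = 76.21%

76.21%


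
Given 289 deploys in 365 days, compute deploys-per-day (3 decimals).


Formula: deployments per day = releases / days
= 289 / 365
= 0.792 deploys/day
(equivalently, 5.54 deploys/week)

0.792 deploys/day


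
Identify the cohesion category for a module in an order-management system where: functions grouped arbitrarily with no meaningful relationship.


Reasoning: Worst: random grouping
Type: Coincidental cohesion

Coincidental cohesion


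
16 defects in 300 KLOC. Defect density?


Defect density = defects / KLOC
Defect density = 16 / 300
Defect density = 0.053 defects/KLOC

0.053 defects/KLOC


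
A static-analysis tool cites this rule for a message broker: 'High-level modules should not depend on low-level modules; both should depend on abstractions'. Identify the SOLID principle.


This describes the Dependency Inversion Principle (DIP)

Dependency Inversion Principle (DIP)
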